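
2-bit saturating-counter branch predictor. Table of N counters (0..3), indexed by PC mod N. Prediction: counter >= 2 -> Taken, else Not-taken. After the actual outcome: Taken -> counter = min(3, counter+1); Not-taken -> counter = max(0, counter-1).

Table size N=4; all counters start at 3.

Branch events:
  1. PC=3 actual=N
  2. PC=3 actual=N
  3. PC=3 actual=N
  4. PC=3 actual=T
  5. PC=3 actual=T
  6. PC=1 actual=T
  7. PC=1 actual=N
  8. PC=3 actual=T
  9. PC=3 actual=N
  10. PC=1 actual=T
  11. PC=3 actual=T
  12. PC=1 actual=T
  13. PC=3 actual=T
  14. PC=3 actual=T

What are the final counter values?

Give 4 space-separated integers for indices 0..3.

Ev 1: PC=3 idx=3 pred=T actual=N -> ctr[3]=2
Ev 2: PC=3 idx=3 pred=T actual=N -> ctr[3]=1
Ev 3: PC=3 idx=3 pred=N actual=N -> ctr[3]=0
Ev 4: PC=3 idx=3 pred=N actual=T -> ctr[3]=1
Ev 5: PC=3 idx=3 pred=N actual=T -> ctr[3]=2
Ev 6: PC=1 idx=1 pred=T actual=T -> ctr[1]=3
Ev 7: PC=1 idx=1 pred=T actual=N -> ctr[1]=2
Ev 8: PC=3 idx=3 pred=T actual=T -> ctr[3]=3
Ev 9: PC=3 idx=3 pred=T actual=N -> ctr[3]=2
Ev 10: PC=1 idx=1 pred=T actual=T -> ctr[1]=3
Ev 11: PC=3 idx=3 pred=T actual=T -> ctr[3]=3
Ev 12: PC=1 idx=1 pred=T actual=T -> ctr[1]=3
Ev 13: PC=3 idx=3 pred=T actual=T -> ctr[3]=3
Ev 14: PC=3 idx=3 pred=T actual=T -> ctr[3]=3

Answer: 3 3 3 3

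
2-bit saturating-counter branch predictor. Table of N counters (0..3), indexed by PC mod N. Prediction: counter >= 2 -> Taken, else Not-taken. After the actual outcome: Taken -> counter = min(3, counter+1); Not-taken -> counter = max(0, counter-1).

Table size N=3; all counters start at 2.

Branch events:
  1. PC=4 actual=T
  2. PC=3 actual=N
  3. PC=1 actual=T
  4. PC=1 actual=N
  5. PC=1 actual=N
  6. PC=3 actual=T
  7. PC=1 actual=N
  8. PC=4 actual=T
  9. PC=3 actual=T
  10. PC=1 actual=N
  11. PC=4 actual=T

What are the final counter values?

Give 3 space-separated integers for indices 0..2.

Ev 1: PC=4 idx=1 pred=T actual=T -> ctr[1]=3
Ev 2: PC=3 idx=0 pred=T actual=N -> ctr[0]=1
Ev 3: PC=1 idx=1 pred=T actual=T -> ctr[1]=3
Ev 4: PC=1 idx=1 pred=T actual=N -> ctr[1]=2
Ev 5: PC=1 idx=1 pred=T actual=N -> ctr[1]=1
Ev 6: PC=3 idx=0 pred=N actual=T -> ctr[0]=2
Ev 7: PC=1 idx=1 pred=N actual=N -> ctr[1]=0
Ev 8: PC=4 idx=1 pred=N actual=T -> ctr[1]=1
Ev 9: PC=3 idx=0 pred=T actual=T -> ctr[0]=3
Ev 10: PC=1 idx=1 pred=N actual=N -> ctr[1]=0
Ev 11: PC=4 idx=1 pred=N actual=T -> ctr[1]=1

Answer: 3 1 2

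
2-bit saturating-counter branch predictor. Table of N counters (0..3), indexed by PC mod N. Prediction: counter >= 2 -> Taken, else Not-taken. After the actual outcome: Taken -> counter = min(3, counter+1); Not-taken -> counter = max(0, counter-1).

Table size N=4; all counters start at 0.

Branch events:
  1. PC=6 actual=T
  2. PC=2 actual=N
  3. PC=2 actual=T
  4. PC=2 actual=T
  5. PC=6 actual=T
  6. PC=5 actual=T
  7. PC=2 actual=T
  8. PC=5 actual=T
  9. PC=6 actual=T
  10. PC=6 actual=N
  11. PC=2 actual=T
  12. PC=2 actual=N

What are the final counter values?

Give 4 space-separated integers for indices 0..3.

Ev 1: PC=6 idx=2 pred=N actual=T -> ctr[2]=1
Ev 2: PC=2 idx=2 pred=N actual=N -> ctr[2]=0
Ev 3: PC=2 idx=2 pred=N actual=T -> ctr[2]=1
Ev 4: PC=2 idx=2 pred=N actual=T -> ctr[2]=2
Ev 5: PC=6 idx=2 pred=T actual=T -> ctr[2]=3
Ev 6: PC=5 idx=1 pred=N actual=T -> ctr[1]=1
Ev 7: PC=2 idx=2 pred=T actual=T -> ctr[2]=3
Ev 8: PC=5 idx=1 pred=N actual=T -> ctr[1]=2
Ev 9: PC=6 idx=2 pred=T actual=T -> ctr[2]=3
Ev 10: PC=6 idx=2 pred=T actual=N -> ctr[2]=2
Ev 11: PC=2 idx=2 pred=T actual=T -> ctr[2]=3
Ev 12: PC=2 idx=2 pred=T actual=N -> ctr[2]=2

Answer: 0 2 2 0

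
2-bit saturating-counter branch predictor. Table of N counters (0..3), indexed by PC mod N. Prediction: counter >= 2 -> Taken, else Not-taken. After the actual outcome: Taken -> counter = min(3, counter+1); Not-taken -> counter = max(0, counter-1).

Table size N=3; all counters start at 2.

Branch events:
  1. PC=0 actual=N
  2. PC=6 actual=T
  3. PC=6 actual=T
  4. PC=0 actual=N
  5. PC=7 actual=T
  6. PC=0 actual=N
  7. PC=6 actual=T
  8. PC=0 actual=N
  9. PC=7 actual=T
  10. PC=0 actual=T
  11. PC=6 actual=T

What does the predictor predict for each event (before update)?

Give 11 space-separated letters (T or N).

Answer: T N T T T T N T T N T

Derivation:
Ev 1: PC=0 idx=0 pred=T actual=N -> ctr[0]=1
Ev 2: PC=6 idx=0 pred=N actual=T -> ctr[0]=2
Ev 3: PC=6 idx=0 pred=T actual=T -> ctr[0]=3
Ev 4: PC=0 idx=0 pred=T actual=N -> ctr[0]=2
Ev 5: PC=7 idx=1 pred=T actual=T -> ctr[1]=3
Ev 6: PC=0 idx=0 pred=T actual=N -> ctr[0]=1
Ev 7: PC=6 idx=0 pred=N actual=T -> ctr[0]=2
Ev 8: PC=0 idx=0 pred=T actual=N -> ctr[0]=1
Ev 9: PC=7 idx=1 pred=T actual=T -> ctr[1]=3
Ev 10: PC=0 idx=0 pred=N actual=T -> ctr[0]=2
Ev 11: PC=6 idx=0 pred=T actual=T -> ctr[0]=3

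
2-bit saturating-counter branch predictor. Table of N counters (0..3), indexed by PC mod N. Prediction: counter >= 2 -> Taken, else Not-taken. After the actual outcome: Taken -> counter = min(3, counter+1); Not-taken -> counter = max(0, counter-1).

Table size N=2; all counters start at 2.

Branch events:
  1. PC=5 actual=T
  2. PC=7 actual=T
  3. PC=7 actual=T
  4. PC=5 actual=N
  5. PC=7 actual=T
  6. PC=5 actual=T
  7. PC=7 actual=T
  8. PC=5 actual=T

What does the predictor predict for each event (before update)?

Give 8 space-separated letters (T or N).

Answer: T T T T T T T T

Derivation:
Ev 1: PC=5 idx=1 pred=T actual=T -> ctr[1]=3
Ev 2: PC=7 idx=1 pred=T actual=T -> ctr[1]=3
Ev 3: PC=7 idx=1 pred=T actual=T -> ctr[1]=3
Ev 4: PC=5 idx=1 pred=T actual=N -> ctr[1]=2
Ev 5: PC=7 idx=1 pred=T actual=T -> ctr[1]=3
Ev 6: PC=5 idx=1 pred=T actual=T -> ctr[1]=3
Ev 7: PC=7 idx=1 pred=T actual=T -> ctr[1]=3
Ev 8: PC=5 idx=1 pred=T actual=T -> ctr[1]=3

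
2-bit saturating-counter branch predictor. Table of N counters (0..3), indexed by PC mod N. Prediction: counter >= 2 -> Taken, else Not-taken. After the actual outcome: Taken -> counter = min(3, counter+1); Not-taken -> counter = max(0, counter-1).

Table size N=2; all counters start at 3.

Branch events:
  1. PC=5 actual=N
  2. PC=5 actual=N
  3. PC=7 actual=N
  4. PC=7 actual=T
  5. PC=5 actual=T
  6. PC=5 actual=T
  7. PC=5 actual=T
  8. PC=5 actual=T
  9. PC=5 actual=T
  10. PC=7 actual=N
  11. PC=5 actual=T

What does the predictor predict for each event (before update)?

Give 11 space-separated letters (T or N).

Answer: T T N N N T T T T T T

Derivation:
Ev 1: PC=5 idx=1 pred=T actual=N -> ctr[1]=2
Ev 2: PC=5 idx=1 pred=T actual=N -> ctr[1]=1
Ev 3: PC=7 idx=1 pred=N actual=N -> ctr[1]=0
Ev 4: PC=7 idx=1 pred=N actual=T -> ctr[1]=1
Ev 5: PC=5 idx=1 pred=N actual=T -> ctr[1]=2
Ev 6: PC=5 idx=1 pred=T actual=T -> ctr[1]=3
Ev 7: PC=5 idx=1 pred=T actual=T -> ctr[1]=3
Ev 8: PC=5 idx=1 pred=T actual=T -> ctr[1]=3
Ev 9: PC=5 idx=1 pred=T actual=T -> ctr[1]=3
Ev 10: PC=7 idx=1 pred=T actual=N -> ctr[1]=2
Ev 11: PC=5 idx=1 pred=T actual=T -> ctr[1]=3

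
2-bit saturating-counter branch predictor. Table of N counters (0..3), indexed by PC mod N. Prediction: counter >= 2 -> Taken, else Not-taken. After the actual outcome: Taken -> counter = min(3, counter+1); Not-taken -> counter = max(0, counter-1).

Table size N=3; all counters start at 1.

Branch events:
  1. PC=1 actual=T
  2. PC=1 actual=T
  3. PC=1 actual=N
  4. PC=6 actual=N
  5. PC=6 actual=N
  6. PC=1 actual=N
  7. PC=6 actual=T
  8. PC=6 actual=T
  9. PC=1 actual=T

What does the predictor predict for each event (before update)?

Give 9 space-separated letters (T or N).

Answer: N T T N N T N N N

Derivation:
Ev 1: PC=1 idx=1 pred=N actual=T -> ctr[1]=2
Ev 2: PC=1 idx=1 pred=T actual=T -> ctr[1]=3
Ev 3: PC=1 idx=1 pred=T actual=N -> ctr[1]=2
Ev 4: PC=6 idx=0 pred=N actual=N -> ctr[0]=0
Ev 5: PC=6 idx=0 pred=N actual=N -> ctr[0]=0
Ev 6: PC=1 idx=1 pred=T actual=N -> ctr[1]=1
Ev 7: PC=6 idx=0 pred=N actual=T -> ctr[0]=1
Ev 8: PC=6 idx=0 pred=N actual=T -> ctr[0]=2
Ev 9: PC=1 idx=1 pred=N actual=T -> ctr[1]=2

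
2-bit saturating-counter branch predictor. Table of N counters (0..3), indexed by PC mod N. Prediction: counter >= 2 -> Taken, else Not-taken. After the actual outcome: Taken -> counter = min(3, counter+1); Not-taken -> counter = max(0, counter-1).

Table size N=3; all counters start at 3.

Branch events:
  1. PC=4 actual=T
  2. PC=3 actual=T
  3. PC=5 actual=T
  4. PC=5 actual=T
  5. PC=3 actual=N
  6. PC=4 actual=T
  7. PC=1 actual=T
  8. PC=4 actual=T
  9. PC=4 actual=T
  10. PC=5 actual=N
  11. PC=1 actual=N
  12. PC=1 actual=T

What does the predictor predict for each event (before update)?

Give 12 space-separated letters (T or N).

Answer: T T T T T T T T T T T T

Derivation:
Ev 1: PC=4 idx=1 pred=T actual=T -> ctr[1]=3
Ev 2: PC=3 idx=0 pred=T actual=T -> ctr[0]=3
Ev 3: PC=5 idx=2 pred=T actual=T -> ctr[2]=3
Ev 4: PC=5 idx=2 pred=T actual=T -> ctr[2]=3
Ev 5: PC=3 idx=0 pred=T actual=N -> ctr[0]=2
Ev 6: PC=4 idx=1 pred=T actual=T -> ctr[1]=3
Ev 7: PC=1 idx=1 pred=T actual=T -> ctr[1]=3
Ev 8: PC=4 idx=1 pred=T actual=T -> ctr[1]=3
Ev 9: PC=4 idx=1 pred=T actual=T -> ctr[1]=3
Ev 10: PC=5 idx=2 pred=T actual=N -> ctr[2]=2
Ev 11: PC=1 idx=1 pred=T actual=N -> ctr[1]=2
Ev 12: PC=1 idx=1 pred=T actual=T -> ctr[1]=3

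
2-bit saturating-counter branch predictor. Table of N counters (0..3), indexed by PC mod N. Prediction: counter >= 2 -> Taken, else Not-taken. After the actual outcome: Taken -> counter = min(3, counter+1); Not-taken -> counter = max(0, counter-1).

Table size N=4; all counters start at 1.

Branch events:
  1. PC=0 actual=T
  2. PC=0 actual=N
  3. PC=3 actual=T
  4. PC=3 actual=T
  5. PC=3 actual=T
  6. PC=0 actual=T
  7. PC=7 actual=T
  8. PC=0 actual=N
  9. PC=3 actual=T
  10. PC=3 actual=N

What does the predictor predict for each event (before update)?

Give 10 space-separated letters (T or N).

Answer: N T N T T N T T T T

Derivation:
Ev 1: PC=0 idx=0 pred=N actual=T -> ctr[0]=2
Ev 2: PC=0 idx=0 pred=T actual=N -> ctr[0]=1
Ev 3: PC=3 idx=3 pred=N actual=T -> ctr[3]=2
Ev 4: PC=3 idx=3 pred=T actual=T -> ctr[3]=3
Ev 5: PC=3 idx=3 pred=T actual=T -> ctr[3]=3
Ev 6: PC=0 idx=0 pred=N actual=T -> ctr[0]=2
Ev 7: PC=7 idx=3 pred=T actual=T -> ctr[3]=3
Ev 8: PC=0 idx=0 pred=T actual=N -> ctr[0]=1
Ev 9: PC=3 idx=3 pred=T actual=T -> ctr[3]=3
Ev 10: PC=3 idx=3 pred=T actual=N -> ctr[3]=2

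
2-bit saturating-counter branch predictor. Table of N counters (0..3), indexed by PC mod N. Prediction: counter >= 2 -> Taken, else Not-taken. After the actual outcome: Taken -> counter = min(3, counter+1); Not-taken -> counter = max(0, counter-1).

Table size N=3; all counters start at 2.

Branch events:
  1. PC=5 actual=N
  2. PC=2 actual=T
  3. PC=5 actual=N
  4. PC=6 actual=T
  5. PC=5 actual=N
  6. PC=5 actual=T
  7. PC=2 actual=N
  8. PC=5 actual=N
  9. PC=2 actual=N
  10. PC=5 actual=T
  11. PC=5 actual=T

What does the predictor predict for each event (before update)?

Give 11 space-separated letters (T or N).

Ev 1: PC=5 idx=2 pred=T actual=N -> ctr[2]=1
Ev 2: PC=2 idx=2 pred=N actual=T -> ctr[2]=2
Ev 3: PC=5 idx=2 pred=T actual=N -> ctr[2]=1
Ev 4: PC=6 idx=0 pred=T actual=T -> ctr[0]=3
Ev 5: PC=5 idx=2 pred=N actual=N -> ctr[2]=0
Ev 6: PC=5 idx=2 pred=N actual=T -> ctr[2]=1
Ev 7: PC=2 idx=2 pred=N actual=N -> ctr[2]=0
Ev 8: PC=5 idx=2 pred=N actual=N -> ctr[2]=0
Ev 9: PC=2 idx=2 pred=N actual=N -> ctr[2]=0
Ev 10: PC=5 idx=2 pred=N actual=T -> ctr[2]=1
Ev 11: PC=5 idx=2 pred=N actual=T -> ctr[2]=2

Answer: T N T T N N N N N N N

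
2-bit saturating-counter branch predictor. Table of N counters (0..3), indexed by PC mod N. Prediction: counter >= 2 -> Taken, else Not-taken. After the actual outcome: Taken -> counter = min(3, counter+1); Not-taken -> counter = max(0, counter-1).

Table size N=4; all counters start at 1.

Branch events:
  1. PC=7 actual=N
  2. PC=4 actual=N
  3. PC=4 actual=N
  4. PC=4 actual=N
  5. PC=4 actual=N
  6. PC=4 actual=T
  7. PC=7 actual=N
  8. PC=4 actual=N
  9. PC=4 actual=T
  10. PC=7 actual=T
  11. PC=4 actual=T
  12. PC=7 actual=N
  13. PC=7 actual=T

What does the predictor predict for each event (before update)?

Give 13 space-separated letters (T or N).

Answer: N N N N N N N N N N N N N

Derivation:
Ev 1: PC=7 idx=3 pred=N actual=N -> ctr[3]=0
Ev 2: PC=4 idx=0 pred=N actual=N -> ctr[0]=0
Ev 3: PC=4 idx=0 pred=N actual=N -> ctr[0]=0
Ev 4: PC=4 idx=0 pred=N actual=N -> ctr[0]=0
Ev 5: PC=4 idx=0 pred=N actual=N -> ctr[0]=0
Ev 6: PC=4 idx=0 pred=N actual=T -> ctr[0]=1
Ev 7: PC=7 idx=3 pred=N actual=N -> ctr[3]=0
Ev 8: PC=4 idx=0 pred=N actual=N -> ctr[0]=0
Ev 9: PC=4 idx=0 pred=N actual=T -> ctr[0]=1
Ev 10: PC=7 idx=3 pred=N actual=T -> ctr[3]=1
Ev 11: PC=4 idx=0 pred=N actual=T -> ctr[0]=2
Ev 12: PC=7 idx=3 pred=N actual=N -> ctr[3]=0
Ev 13: PC=7 idx=3 pred=N actual=T -> ctr[3]=1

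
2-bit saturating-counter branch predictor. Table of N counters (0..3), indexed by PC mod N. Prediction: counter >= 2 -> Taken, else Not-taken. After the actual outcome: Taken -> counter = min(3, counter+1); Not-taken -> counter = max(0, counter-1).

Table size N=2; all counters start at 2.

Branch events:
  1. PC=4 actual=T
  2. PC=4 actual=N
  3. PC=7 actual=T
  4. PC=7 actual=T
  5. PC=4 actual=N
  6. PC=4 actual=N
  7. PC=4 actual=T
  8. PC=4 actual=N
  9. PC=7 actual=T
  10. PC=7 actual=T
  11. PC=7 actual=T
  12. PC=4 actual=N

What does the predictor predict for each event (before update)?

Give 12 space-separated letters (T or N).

Answer: T T T T T N N N T T T N

Derivation:
Ev 1: PC=4 idx=0 pred=T actual=T -> ctr[0]=3
Ev 2: PC=4 idx=0 pred=T actual=N -> ctr[0]=2
Ev 3: PC=7 idx=1 pred=T actual=T -> ctr[1]=3
Ev 4: PC=7 idx=1 pred=T actual=T -> ctr[1]=3
Ev 5: PC=4 idx=0 pred=T actual=N -> ctr[0]=1
Ev 6: PC=4 idx=0 pred=N actual=N -> ctr[0]=0
Ev 7: PC=4 idx=0 pred=N actual=T -> ctr[0]=1
Ev 8: PC=4 idx=0 pred=N actual=N -> ctr[0]=0
Ev 9: PC=7 idx=1 pred=T actual=T -> ctr[1]=3
Ev 10: PC=7 idx=1 pred=T actual=T -> ctr[1]=3
Ev 11: PC=7 idx=1 pred=T actual=T -> ctr[1]=3
Ev 12: PC=4 idx=0 pred=N actual=N -> ctr[0]=0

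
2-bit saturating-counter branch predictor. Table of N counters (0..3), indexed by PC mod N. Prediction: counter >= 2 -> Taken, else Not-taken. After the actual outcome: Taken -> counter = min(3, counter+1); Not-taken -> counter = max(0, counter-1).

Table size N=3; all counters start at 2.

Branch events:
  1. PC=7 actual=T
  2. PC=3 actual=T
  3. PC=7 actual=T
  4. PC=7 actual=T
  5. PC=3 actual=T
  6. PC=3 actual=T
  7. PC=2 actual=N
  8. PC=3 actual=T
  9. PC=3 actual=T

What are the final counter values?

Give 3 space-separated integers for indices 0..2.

Ev 1: PC=7 idx=1 pred=T actual=T -> ctr[1]=3
Ev 2: PC=3 idx=0 pred=T actual=T -> ctr[0]=3
Ev 3: PC=7 idx=1 pred=T actual=T -> ctr[1]=3
Ev 4: PC=7 idx=1 pred=T actual=T -> ctr[1]=3
Ev 5: PC=3 idx=0 pred=T actual=T -> ctr[0]=3
Ev 6: PC=3 idx=0 pred=T actual=T -> ctr[0]=3
Ev 7: PC=2 idx=2 pred=T actual=N -> ctr[2]=1
Ev 8: PC=3 idx=0 pred=T actual=T -> ctr[0]=3
Ev 9: PC=3 idx=0 pred=T actual=T -> ctr[0]=3

Answer: 3 3 1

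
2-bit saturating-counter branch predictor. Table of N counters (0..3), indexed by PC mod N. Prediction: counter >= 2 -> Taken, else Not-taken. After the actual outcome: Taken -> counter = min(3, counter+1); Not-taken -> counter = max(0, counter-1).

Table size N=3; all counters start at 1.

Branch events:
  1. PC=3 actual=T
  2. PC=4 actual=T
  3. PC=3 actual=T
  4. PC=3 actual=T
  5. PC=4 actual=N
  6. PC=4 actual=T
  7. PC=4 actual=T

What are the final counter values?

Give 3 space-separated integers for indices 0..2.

Answer: 3 3 1

Derivation:
Ev 1: PC=3 idx=0 pred=N actual=T -> ctr[0]=2
Ev 2: PC=4 idx=1 pred=N actual=T -> ctr[1]=2
Ev 3: PC=3 idx=0 pred=T actual=T -> ctr[0]=3
Ev 4: PC=3 idx=0 pred=T actual=T -> ctr[0]=3
Ev 5: PC=4 idx=1 pred=T actual=N -> ctr[1]=1
Ev 6: PC=4 idx=1 pred=N actual=T -> ctr[1]=2
Ev 7: PC=4 idx=1 pred=T actual=T -> ctr[1]=3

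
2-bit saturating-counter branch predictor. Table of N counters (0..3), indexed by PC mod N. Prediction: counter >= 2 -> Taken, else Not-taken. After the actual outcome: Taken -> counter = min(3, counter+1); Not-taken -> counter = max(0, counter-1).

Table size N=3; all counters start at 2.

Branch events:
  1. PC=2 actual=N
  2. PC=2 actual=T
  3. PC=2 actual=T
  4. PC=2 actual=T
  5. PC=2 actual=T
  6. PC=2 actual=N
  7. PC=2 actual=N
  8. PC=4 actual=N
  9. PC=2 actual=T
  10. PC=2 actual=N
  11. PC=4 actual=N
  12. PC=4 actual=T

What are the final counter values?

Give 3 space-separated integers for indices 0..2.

Ev 1: PC=2 idx=2 pred=T actual=N -> ctr[2]=1
Ev 2: PC=2 idx=2 pred=N actual=T -> ctr[2]=2
Ev 3: PC=2 idx=2 pred=T actual=T -> ctr[2]=3
Ev 4: PC=2 idx=2 pred=T actual=T -> ctr[2]=3
Ev 5: PC=2 idx=2 pred=T actual=T -> ctr[2]=3
Ev 6: PC=2 idx=2 pred=T actual=N -> ctr[2]=2
Ev 7: PC=2 idx=2 pred=T actual=N -> ctr[2]=1
Ev 8: PC=4 idx=1 pred=T actual=N -> ctr[1]=1
Ev 9: PC=2 idx=2 pred=N actual=T -> ctr[2]=2
Ev 10: PC=2 idx=2 pred=T actual=N -> ctr[2]=1
Ev 11: PC=4 idx=1 pred=N actual=N -> ctr[1]=0
Ev 12: PC=4 idx=1 pred=N actual=T -> ctr[1]=1

Answer: 2 1 1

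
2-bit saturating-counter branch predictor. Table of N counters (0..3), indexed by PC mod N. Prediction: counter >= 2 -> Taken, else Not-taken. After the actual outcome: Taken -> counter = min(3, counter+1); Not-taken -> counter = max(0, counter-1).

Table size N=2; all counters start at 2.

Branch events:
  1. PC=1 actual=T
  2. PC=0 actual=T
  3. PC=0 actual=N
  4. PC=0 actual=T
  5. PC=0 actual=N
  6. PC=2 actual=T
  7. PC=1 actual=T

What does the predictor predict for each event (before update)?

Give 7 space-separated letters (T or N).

Ev 1: PC=1 idx=1 pred=T actual=T -> ctr[1]=3
Ev 2: PC=0 idx=0 pred=T actual=T -> ctr[0]=3
Ev 3: PC=0 idx=0 pred=T actual=N -> ctr[0]=2
Ev 4: PC=0 idx=0 pred=T actual=T -> ctr[0]=3
Ev 5: PC=0 idx=0 pred=T actual=N -> ctr[0]=2
Ev 6: PC=2 idx=0 pred=T actual=T -> ctr[0]=3
Ev 7: PC=1 idx=1 pred=T actual=T -> ctr[1]=3

Answer: T T T T T T T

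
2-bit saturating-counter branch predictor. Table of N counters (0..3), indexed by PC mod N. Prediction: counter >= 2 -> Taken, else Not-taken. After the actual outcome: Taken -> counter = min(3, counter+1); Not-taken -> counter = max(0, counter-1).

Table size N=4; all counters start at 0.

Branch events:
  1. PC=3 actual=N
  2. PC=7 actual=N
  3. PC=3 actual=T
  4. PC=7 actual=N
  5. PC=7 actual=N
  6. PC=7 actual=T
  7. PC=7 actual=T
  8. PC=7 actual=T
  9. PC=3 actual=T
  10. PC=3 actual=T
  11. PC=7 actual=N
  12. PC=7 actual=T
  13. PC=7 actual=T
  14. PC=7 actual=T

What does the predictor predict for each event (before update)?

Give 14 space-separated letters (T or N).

Ev 1: PC=3 idx=3 pred=N actual=N -> ctr[3]=0
Ev 2: PC=7 idx=3 pred=N actual=N -> ctr[3]=0
Ev 3: PC=3 idx=3 pred=N actual=T -> ctr[3]=1
Ev 4: PC=7 idx=3 pred=N actual=N -> ctr[3]=0
Ev 5: PC=7 idx=3 pred=N actual=N -> ctr[3]=0
Ev 6: PC=7 idx=3 pred=N actual=T -> ctr[3]=1
Ev 7: PC=7 idx=3 pred=N actual=T -> ctr[3]=2
Ev 8: PC=7 idx=3 pred=T actual=T -> ctr[3]=3
Ev 9: PC=3 idx=3 pred=T actual=T -> ctr[3]=3
Ev 10: PC=3 idx=3 pred=T actual=T -> ctr[3]=3
Ev 11: PC=7 idx=3 pred=T actual=N -> ctr[3]=2
Ev 12: PC=7 idx=3 pred=T actual=T -> ctr[3]=3
Ev 13: PC=7 idx=3 pred=T actual=T -> ctr[3]=3
Ev 14: PC=7 idx=3 pred=T actual=T -> ctr[3]=3

Answer: N N N N N N N T T T T T T T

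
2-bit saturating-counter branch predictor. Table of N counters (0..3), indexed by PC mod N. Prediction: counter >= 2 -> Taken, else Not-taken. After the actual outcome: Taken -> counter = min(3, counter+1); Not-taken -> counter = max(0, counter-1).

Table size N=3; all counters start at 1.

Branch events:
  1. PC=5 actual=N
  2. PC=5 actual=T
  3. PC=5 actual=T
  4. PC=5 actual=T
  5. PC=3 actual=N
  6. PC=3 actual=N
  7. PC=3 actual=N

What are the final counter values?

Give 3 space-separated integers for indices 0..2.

Ev 1: PC=5 idx=2 pred=N actual=N -> ctr[2]=0
Ev 2: PC=5 idx=2 pred=N actual=T -> ctr[2]=1
Ev 3: PC=5 idx=2 pred=N actual=T -> ctr[2]=2
Ev 4: PC=5 idx=2 pred=T actual=T -> ctr[2]=3
Ev 5: PC=3 idx=0 pred=N actual=N -> ctr[0]=0
Ev 6: PC=3 idx=0 pred=N actual=N -> ctr[0]=0
Ev 7: PC=3 idx=0 pred=N actual=N -> ctr[0]=0

Answer: 0 1 3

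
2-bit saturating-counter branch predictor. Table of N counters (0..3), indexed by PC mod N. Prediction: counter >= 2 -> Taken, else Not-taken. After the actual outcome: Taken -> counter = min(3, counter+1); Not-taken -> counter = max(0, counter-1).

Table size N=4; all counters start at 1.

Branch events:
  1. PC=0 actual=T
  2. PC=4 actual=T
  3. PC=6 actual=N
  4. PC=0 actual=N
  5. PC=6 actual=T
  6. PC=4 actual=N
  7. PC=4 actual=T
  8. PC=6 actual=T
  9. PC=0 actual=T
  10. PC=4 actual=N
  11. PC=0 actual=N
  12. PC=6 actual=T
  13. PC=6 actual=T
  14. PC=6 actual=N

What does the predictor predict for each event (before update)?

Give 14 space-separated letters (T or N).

Answer: N T N T N T N N T T T T T T

Derivation:
Ev 1: PC=0 idx=0 pred=N actual=T -> ctr[0]=2
Ev 2: PC=4 idx=0 pred=T actual=T -> ctr[0]=3
Ev 3: PC=6 idx=2 pred=N actual=N -> ctr[2]=0
Ev 4: PC=0 idx=0 pred=T actual=N -> ctr[0]=2
Ev 5: PC=6 idx=2 pred=N actual=T -> ctr[2]=1
Ev 6: PC=4 idx=0 pred=T actual=N -> ctr[0]=1
Ev 7: PC=4 idx=0 pred=N actual=T -> ctr[0]=2
Ev 8: PC=6 idx=2 pred=N actual=T -> ctr[2]=2
Ev 9: PC=0 idx=0 pred=T actual=T -> ctr[0]=3
Ev 10: PC=4 idx=0 pred=T actual=N -> ctr[0]=2
Ev 11: PC=0 idx=0 pred=T actual=N -> ctr[0]=1
Ev 12: PC=6 idx=2 pred=T actual=T -> ctr[2]=3
Ev 13: PC=6 idx=2 pred=T actual=T -> ctr[2]=3
Ev 14: PC=6 idx=2 pred=T actual=N -> ctr[2]=2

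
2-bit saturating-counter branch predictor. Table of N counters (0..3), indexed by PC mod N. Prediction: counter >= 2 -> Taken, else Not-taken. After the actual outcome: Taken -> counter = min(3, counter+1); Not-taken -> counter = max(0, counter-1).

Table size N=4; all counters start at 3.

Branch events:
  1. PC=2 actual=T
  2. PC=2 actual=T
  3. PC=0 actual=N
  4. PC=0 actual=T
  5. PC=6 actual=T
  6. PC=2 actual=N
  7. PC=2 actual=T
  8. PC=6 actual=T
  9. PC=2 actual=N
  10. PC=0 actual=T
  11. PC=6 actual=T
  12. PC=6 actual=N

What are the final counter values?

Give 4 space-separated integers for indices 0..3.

Answer: 3 3 2 3

Derivation:
Ev 1: PC=2 idx=2 pred=T actual=T -> ctr[2]=3
Ev 2: PC=2 idx=2 pred=T actual=T -> ctr[2]=3
Ev 3: PC=0 idx=0 pred=T actual=N -> ctr[0]=2
Ev 4: PC=0 idx=0 pred=T actual=T -> ctr[0]=3
Ev 5: PC=6 idx=2 pred=T actual=T -> ctr[2]=3
Ev 6: PC=2 idx=2 pred=T actual=N -> ctr[2]=2
Ev 7: PC=2 idx=2 pred=T actual=T -> ctr[2]=3
Ev 8: PC=6 idx=2 pred=T actual=T -> ctr[2]=3
Ev 9: PC=2 idx=2 pred=T actual=N -> ctr[2]=2
Ev 10: PC=0 idx=0 pred=T actual=T -> ctr[0]=3
Ev 11: PC=6 idx=2 pred=T actual=T -> ctr[2]=3
Ev 12: PC=6 idx=2 pred=T actual=N -> ctr[2]=2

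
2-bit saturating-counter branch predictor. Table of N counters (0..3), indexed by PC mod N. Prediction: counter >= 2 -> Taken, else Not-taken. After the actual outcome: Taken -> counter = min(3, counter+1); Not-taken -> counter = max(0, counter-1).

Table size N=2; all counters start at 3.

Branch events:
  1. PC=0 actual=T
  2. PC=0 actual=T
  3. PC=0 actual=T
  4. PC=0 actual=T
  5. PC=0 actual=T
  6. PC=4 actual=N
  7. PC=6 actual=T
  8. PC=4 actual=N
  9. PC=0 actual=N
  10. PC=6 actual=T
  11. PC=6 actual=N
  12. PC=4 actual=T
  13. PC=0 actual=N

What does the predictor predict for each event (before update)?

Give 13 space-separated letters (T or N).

Answer: T T T T T T T T T N T N T

Derivation:
Ev 1: PC=0 idx=0 pred=T actual=T -> ctr[0]=3
Ev 2: PC=0 idx=0 pred=T actual=T -> ctr[0]=3
Ev 3: PC=0 idx=0 pred=T actual=T -> ctr[0]=3
Ev 4: PC=0 idx=0 pred=T actual=T -> ctr[0]=3
Ev 5: PC=0 idx=0 pred=T actual=T -> ctr[0]=3
Ev 6: PC=4 idx=0 pred=T actual=N -> ctr[0]=2
Ev 7: PC=6 idx=0 pred=T actual=T -> ctr[0]=3
Ev 8: PC=4 idx=0 pred=T actual=N -> ctr[0]=2
Ev 9: PC=0 idx=0 pred=T actual=N -> ctr[0]=1
Ev 10: PC=6 idx=0 pred=N actual=T -> ctr[0]=2
Ev 11: PC=6 idx=0 pred=T actual=N -> ctr[0]=1
Ev 12: PC=4 idx=0 pred=N actual=T -> ctr[0]=2
Ev 13: PC=0 idx=0 pred=T actual=N -> ctr[0]=1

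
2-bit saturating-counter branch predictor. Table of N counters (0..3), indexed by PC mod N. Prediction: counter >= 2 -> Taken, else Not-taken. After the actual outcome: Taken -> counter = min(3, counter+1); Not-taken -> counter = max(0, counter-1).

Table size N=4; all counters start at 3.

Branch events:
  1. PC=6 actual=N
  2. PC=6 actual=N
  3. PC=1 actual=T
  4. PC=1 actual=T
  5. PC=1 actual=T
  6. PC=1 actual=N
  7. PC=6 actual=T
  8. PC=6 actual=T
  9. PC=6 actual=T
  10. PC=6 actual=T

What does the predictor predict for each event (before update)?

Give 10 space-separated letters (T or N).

Ev 1: PC=6 idx=2 pred=T actual=N -> ctr[2]=2
Ev 2: PC=6 idx=2 pred=T actual=N -> ctr[2]=1
Ev 3: PC=1 idx=1 pred=T actual=T -> ctr[1]=3
Ev 4: PC=1 idx=1 pred=T actual=T -> ctr[1]=3
Ev 5: PC=1 idx=1 pred=T actual=T -> ctr[1]=3
Ev 6: PC=1 idx=1 pred=T actual=N -> ctr[1]=2
Ev 7: PC=6 idx=2 pred=N actual=T -> ctr[2]=2
Ev 8: PC=6 idx=2 pred=T actual=T -> ctr[2]=3
Ev 9: PC=6 idx=2 pred=T actual=T -> ctr[2]=3
Ev 10: PC=6 idx=2 pred=T actual=T -> ctr[2]=3

Answer: T T T T T T N T T T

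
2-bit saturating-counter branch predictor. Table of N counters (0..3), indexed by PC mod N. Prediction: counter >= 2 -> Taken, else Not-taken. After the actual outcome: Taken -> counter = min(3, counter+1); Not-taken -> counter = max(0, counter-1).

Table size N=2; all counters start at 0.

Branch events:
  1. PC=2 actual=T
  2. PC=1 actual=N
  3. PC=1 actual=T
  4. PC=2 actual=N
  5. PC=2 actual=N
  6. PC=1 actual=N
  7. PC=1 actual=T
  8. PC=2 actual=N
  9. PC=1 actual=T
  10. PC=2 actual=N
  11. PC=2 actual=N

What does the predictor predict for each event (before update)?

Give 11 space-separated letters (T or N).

Answer: N N N N N N N N N N N

Derivation:
Ev 1: PC=2 idx=0 pred=N actual=T -> ctr[0]=1
Ev 2: PC=1 idx=1 pred=N actual=N -> ctr[1]=0
Ev 3: PC=1 idx=1 pred=N actual=T -> ctr[1]=1
Ev 4: PC=2 idx=0 pred=N actual=N -> ctr[0]=0
Ev 5: PC=2 idx=0 pred=N actual=N -> ctr[0]=0
Ev 6: PC=1 idx=1 pred=N actual=N -> ctr[1]=0
Ev 7: PC=1 idx=1 pred=N actual=T -> ctr[1]=1
Ev 8: PC=2 idx=0 pred=N actual=N -> ctr[0]=0
Ev 9: PC=1 idx=1 pred=N actual=T -> ctr[1]=2
Ev 10: PC=2 idx=0 pred=N actual=N -> ctr[0]=0
Ev 11: PC=2 idx=0 pred=N actual=N -> ctr[0]=0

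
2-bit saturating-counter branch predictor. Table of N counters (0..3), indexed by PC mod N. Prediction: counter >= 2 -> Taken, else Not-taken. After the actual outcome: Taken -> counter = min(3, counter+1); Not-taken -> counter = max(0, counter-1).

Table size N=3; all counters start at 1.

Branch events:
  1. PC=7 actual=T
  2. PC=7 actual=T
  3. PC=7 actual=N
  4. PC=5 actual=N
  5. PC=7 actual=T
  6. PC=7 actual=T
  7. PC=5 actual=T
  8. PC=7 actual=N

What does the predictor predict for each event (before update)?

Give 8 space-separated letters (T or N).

Ev 1: PC=7 idx=1 pred=N actual=T -> ctr[1]=2
Ev 2: PC=7 idx=1 pred=T actual=T -> ctr[1]=3
Ev 3: PC=7 idx=1 pred=T actual=N -> ctr[1]=2
Ev 4: PC=5 idx=2 pred=N actual=N -> ctr[2]=0
Ev 5: PC=7 idx=1 pred=T actual=T -> ctr[1]=3
Ev 6: PC=7 idx=1 pred=T actual=T -> ctr[1]=3
Ev 7: PC=5 idx=2 pred=N actual=T -> ctr[2]=1
Ev 8: PC=7 idx=1 pred=T actual=N -> ctr[1]=2

Answer: N T T N T T N T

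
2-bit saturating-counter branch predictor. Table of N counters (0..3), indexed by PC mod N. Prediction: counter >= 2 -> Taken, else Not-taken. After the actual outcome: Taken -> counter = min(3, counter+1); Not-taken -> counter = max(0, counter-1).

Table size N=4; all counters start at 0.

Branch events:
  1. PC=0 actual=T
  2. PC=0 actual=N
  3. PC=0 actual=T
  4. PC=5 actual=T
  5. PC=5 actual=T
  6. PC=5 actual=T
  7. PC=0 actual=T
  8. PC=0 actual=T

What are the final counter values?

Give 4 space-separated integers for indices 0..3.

Ev 1: PC=0 idx=0 pred=N actual=T -> ctr[0]=1
Ev 2: PC=0 idx=0 pred=N actual=N -> ctr[0]=0
Ev 3: PC=0 idx=0 pred=N actual=T -> ctr[0]=1
Ev 4: PC=5 idx=1 pred=N actual=T -> ctr[1]=1
Ev 5: PC=5 idx=1 pred=N actual=T -> ctr[1]=2
Ev 6: PC=5 idx=1 pred=T actual=T -> ctr[1]=3
Ev 7: PC=0 idx=0 pred=N actual=T -> ctr[0]=2
Ev 8: PC=0 idx=0 pred=T actual=T -> ctr[0]=3

Answer: 3 3 0 0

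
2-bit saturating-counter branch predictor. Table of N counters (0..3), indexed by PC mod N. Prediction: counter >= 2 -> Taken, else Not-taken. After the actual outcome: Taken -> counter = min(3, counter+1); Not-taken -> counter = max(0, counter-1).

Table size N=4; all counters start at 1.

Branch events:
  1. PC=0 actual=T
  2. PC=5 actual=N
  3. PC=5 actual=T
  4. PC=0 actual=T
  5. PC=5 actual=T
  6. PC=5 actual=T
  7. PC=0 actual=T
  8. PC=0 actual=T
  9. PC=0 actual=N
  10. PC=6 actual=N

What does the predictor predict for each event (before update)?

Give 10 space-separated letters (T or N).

Ev 1: PC=0 idx=0 pred=N actual=T -> ctr[0]=2
Ev 2: PC=5 idx=1 pred=N actual=N -> ctr[1]=0
Ev 3: PC=5 idx=1 pred=N actual=T -> ctr[1]=1
Ev 4: PC=0 idx=0 pred=T actual=T -> ctr[0]=3
Ev 5: PC=5 idx=1 pred=N actual=T -> ctr[1]=2
Ev 6: PC=5 idx=1 pred=T actual=T -> ctr[1]=3
Ev 7: PC=0 idx=0 pred=T actual=T -> ctr[0]=3
Ev 8: PC=0 idx=0 pred=T actual=T -> ctr[0]=3
Ev 9: PC=0 idx=0 pred=T actual=N -> ctr[0]=2
Ev 10: PC=6 idx=2 pred=N actual=N -> ctr[2]=0

Answer: N N N T N T T T T N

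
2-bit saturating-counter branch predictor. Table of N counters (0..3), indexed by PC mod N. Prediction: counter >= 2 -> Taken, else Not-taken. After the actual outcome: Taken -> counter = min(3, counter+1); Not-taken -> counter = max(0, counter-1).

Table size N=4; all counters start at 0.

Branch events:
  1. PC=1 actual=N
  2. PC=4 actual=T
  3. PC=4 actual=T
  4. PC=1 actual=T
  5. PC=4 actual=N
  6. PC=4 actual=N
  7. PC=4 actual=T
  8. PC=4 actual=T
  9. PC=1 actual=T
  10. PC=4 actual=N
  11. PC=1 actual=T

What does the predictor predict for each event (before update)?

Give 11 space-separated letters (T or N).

Ev 1: PC=1 idx=1 pred=N actual=N -> ctr[1]=0
Ev 2: PC=4 idx=0 pred=N actual=T -> ctr[0]=1
Ev 3: PC=4 idx=0 pred=N actual=T -> ctr[0]=2
Ev 4: PC=1 idx=1 pred=N actual=T -> ctr[1]=1
Ev 5: PC=4 idx=0 pred=T actual=N -> ctr[0]=1
Ev 6: PC=4 idx=0 pred=N actual=N -> ctr[0]=0
Ev 7: PC=4 idx=0 pred=N actual=T -> ctr[0]=1
Ev 8: PC=4 idx=0 pred=N actual=T -> ctr[0]=2
Ev 9: PC=1 idx=1 pred=N actual=T -> ctr[1]=2
Ev 10: PC=4 idx=0 pred=T actual=N -> ctr[0]=1
Ev 11: PC=1 idx=1 pred=T actual=T -> ctr[1]=3

Answer: N N N N T N N N N T T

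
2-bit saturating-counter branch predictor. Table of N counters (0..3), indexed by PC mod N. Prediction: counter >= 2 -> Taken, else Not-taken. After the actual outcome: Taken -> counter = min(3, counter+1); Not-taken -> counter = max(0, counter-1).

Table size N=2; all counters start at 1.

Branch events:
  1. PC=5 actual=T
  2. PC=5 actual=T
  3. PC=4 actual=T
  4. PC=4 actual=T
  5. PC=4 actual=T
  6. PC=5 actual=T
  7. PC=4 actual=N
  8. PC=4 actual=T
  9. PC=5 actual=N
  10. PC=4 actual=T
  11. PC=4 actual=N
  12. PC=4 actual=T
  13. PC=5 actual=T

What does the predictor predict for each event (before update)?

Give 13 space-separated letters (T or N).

Answer: N T N T T T T T T T T T T

Derivation:
Ev 1: PC=5 idx=1 pred=N actual=T -> ctr[1]=2
Ev 2: PC=5 idx=1 pred=T actual=T -> ctr[1]=3
Ev 3: PC=4 idx=0 pred=N actual=T -> ctr[0]=2
Ev 4: PC=4 idx=0 pred=T actual=T -> ctr[0]=3
Ev 5: PC=4 idx=0 pred=T actual=T -> ctr[0]=3
Ev 6: PC=5 idx=1 pred=T actual=T -> ctr[1]=3
Ev 7: PC=4 idx=0 pred=T actual=N -> ctr[0]=2
Ev 8: PC=4 idx=0 pred=T actual=T -> ctr[0]=3
Ev 9: PC=5 idx=1 pred=T actual=N -> ctr[1]=2
Ev 10: PC=4 idx=0 pred=T actual=T -> ctr[0]=3
Ev 11: PC=4 idx=0 pred=T actual=N -> ctr[0]=2
Ev 12: PC=4 idx=0 pred=T actual=T -> ctr[0]=3
Ev 13: PC=5 idx=1 pred=T actual=T -> ctr[1]=3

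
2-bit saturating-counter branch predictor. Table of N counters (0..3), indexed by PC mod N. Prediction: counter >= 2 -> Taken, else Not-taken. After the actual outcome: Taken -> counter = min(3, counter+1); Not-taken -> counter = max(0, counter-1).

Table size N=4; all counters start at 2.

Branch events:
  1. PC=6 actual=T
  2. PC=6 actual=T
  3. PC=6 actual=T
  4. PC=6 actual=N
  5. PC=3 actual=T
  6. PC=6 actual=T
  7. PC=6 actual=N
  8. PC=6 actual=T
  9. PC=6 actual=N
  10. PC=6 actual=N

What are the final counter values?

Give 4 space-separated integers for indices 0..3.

Answer: 2 2 1 3

Derivation:
Ev 1: PC=6 idx=2 pred=T actual=T -> ctr[2]=3
Ev 2: PC=6 idx=2 pred=T actual=T -> ctr[2]=3
Ev 3: PC=6 idx=2 pred=T actual=T -> ctr[2]=3
Ev 4: PC=6 idx=2 pred=T actual=N -> ctr[2]=2
Ev 5: PC=3 idx=3 pred=T actual=T -> ctr[3]=3
Ev 6: PC=6 idx=2 pred=T actual=T -> ctr[2]=3
Ev 7: PC=6 idx=2 pred=T actual=N -> ctr[2]=2
Ev 8: PC=6 idx=2 pred=T actual=T -> ctr[2]=3
Ev 9: PC=6 idx=2 pred=T actual=N -> ctr[2]=2
Ev 10: PC=6 idx=2 pred=T actual=N -> ctr[2]=1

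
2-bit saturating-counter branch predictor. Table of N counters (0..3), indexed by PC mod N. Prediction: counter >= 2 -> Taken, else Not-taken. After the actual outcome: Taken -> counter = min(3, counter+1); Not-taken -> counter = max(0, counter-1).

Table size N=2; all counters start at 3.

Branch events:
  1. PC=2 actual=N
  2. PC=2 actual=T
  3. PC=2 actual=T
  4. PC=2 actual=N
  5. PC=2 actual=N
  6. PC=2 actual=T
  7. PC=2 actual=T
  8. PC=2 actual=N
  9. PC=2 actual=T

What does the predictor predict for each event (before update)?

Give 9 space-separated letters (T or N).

Answer: T T T T T N T T T

Derivation:
Ev 1: PC=2 idx=0 pred=T actual=N -> ctr[0]=2
Ev 2: PC=2 idx=0 pred=T actual=T -> ctr[0]=3
Ev 3: PC=2 idx=0 pred=T actual=T -> ctr[0]=3
Ev 4: PC=2 idx=0 pred=T actual=N -> ctr[0]=2
Ev 5: PC=2 idx=0 pred=T actual=N -> ctr[0]=1
Ev 6: PC=2 idx=0 pred=N actual=T -> ctr[0]=2
Ev 7: PC=2 idx=0 pred=T actual=T -> ctr[0]=3
Ev 8: PC=2 idx=0 pred=T actual=N -> ctr[0]=2
Ev 9: PC=2 idx=0 pred=T actual=T -> ctr[0]=3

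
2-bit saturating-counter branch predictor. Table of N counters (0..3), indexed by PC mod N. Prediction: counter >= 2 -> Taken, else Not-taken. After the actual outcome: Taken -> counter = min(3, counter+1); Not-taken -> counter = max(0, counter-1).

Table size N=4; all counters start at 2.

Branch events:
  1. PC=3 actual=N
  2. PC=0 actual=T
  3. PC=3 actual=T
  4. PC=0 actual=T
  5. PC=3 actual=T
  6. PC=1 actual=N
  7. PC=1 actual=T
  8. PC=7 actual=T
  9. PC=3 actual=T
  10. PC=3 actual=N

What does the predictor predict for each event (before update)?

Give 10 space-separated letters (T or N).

Answer: T T N T T T N T T T

Derivation:
Ev 1: PC=3 idx=3 pred=T actual=N -> ctr[3]=1
Ev 2: PC=0 idx=0 pred=T actual=T -> ctr[0]=3
Ev 3: PC=3 idx=3 pred=N actual=T -> ctr[3]=2
Ev 4: PC=0 idx=0 pred=T actual=T -> ctr[0]=3
Ev 5: PC=3 idx=3 pred=T actual=T -> ctr[3]=3
Ev 6: PC=1 idx=1 pred=T actual=N -> ctr[1]=1
Ev 7: PC=1 idx=1 pred=N actual=T -> ctr[1]=2
Ev 8: PC=7 idx=3 pred=T actual=T -> ctr[3]=3
Ev 9: PC=3 idx=3 pred=T actual=T -> ctr[3]=3
Ev 10: PC=3 idx=3 pred=T actual=N -> ctr[3]=2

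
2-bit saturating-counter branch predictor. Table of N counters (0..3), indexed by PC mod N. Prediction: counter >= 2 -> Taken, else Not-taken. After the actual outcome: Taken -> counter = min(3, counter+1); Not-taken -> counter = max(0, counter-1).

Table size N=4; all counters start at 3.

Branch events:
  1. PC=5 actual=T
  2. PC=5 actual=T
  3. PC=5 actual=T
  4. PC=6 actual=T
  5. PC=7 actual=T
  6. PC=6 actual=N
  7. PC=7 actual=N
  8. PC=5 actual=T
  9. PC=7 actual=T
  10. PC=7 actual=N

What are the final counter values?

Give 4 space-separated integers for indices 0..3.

Ev 1: PC=5 idx=1 pred=T actual=T -> ctr[1]=3
Ev 2: PC=5 idx=1 pred=T actual=T -> ctr[1]=3
Ev 3: PC=5 idx=1 pred=T actual=T -> ctr[1]=3
Ev 4: PC=6 idx=2 pred=T actual=T -> ctr[2]=3
Ev 5: PC=7 idx=3 pred=T actual=T -> ctr[3]=3
Ev 6: PC=6 idx=2 pred=T actual=N -> ctr[2]=2
Ev 7: PC=7 idx=3 pred=T actual=N -> ctr[3]=2
Ev 8: PC=5 idx=1 pred=T actual=T -> ctr[1]=3
Ev 9: PC=7 idx=3 pred=T actual=T -> ctr[3]=3
Ev 10: PC=7 idx=3 pred=T actual=N -> ctr[3]=2

Answer: 3 3 2 2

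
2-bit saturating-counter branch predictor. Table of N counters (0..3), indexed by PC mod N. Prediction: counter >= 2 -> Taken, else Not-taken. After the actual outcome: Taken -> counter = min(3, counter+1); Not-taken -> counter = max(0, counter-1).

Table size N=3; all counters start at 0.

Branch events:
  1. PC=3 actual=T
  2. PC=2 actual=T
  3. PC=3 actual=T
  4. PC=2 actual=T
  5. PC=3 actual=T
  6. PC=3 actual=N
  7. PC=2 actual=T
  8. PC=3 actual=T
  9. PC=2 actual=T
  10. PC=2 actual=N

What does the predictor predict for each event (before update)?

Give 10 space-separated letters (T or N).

Ev 1: PC=3 idx=0 pred=N actual=T -> ctr[0]=1
Ev 2: PC=2 idx=2 pred=N actual=T -> ctr[2]=1
Ev 3: PC=3 idx=0 pred=N actual=T -> ctr[0]=2
Ev 4: PC=2 idx=2 pred=N actual=T -> ctr[2]=2
Ev 5: PC=3 idx=0 pred=T actual=T -> ctr[0]=3
Ev 6: PC=3 idx=0 pred=T actual=N -> ctr[0]=2
Ev 7: PC=2 idx=2 pred=T actual=T -> ctr[2]=3
Ev 8: PC=3 idx=0 pred=T actual=T -> ctr[0]=3
Ev 9: PC=2 idx=2 pred=T actual=T -> ctr[2]=3
Ev 10: PC=2 idx=2 pred=T actual=N -> ctr[2]=2

Answer: N N N N T T T T T T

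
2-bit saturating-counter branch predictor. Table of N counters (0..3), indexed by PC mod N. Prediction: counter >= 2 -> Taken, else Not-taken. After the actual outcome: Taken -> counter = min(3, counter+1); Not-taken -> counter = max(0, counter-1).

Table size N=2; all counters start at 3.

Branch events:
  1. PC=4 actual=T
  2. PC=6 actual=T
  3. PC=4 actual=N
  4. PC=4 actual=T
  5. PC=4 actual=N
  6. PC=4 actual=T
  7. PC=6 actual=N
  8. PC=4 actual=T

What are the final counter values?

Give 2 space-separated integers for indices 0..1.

Ev 1: PC=4 idx=0 pred=T actual=T -> ctr[0]=3
Ev 2: PC=6 idx=0 pred=T actual=T -> ctr[0]=3
Ev 3: PC=4 idx=0 pred=T actual=N -> ctr[0]=2
Ev 4: PC=4 idx=0 pred=T actual=T -> ctr[0]=3
Ev 5: PC=4 idx=0 pred=T actual=N -> ctr[0]=2
Ev 6: PC=4 idx=0 pred=T actual=T -> ctr[0]=3
Ev 7: PC=6 idx=0 pred=T actual=N -> ctr[0]=2
Ev 8: PC=4 idx=0 pred=T actual=T -> ctr[0]=3

Answer: 3 3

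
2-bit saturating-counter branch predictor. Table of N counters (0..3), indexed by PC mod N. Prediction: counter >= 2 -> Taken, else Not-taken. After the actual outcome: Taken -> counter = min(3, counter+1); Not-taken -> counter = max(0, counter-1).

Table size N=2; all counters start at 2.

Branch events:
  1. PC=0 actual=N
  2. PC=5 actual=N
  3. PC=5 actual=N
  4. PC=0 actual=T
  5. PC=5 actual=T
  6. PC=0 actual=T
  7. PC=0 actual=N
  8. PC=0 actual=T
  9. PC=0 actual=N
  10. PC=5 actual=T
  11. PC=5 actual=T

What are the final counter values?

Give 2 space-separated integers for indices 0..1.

Ev 1: PC=0 idx=0 pred=T actual=N -> ctr[0]=1
Ev 2: PC=5 idx=1 pred=T actual=N -> ctr[1]=1
Ev 3: PC=5 idx=1 pred=N actual=N -> ctr[1]=0
Ev 4: PC=0 idx=0 pred=N actual=T -> ctr[0]=2
Ev 5: PC=5 idx=1 pred=N actual=T -> ctr[1]=1
Ev 6: PC=0 idx=0 pred=T actual=T -> ctr[0]=3
Ev 7: PC=0 idx=0 pred=T actual=N -> ctr[0]=2
Ev 8: PC=0 idx=0 pred=T actual=T -> ctr[0]=3
Ev 9: PC=0 idx=0 pred=T actual=N -> ctr[0]=2
Ev 10: PC=5 idx=1 pred=N actual=T -> ctr[1]=2
Ev 11: PC=5 idx=1 pred=T actual=T -> ctr[1]=3

Answer: 2 3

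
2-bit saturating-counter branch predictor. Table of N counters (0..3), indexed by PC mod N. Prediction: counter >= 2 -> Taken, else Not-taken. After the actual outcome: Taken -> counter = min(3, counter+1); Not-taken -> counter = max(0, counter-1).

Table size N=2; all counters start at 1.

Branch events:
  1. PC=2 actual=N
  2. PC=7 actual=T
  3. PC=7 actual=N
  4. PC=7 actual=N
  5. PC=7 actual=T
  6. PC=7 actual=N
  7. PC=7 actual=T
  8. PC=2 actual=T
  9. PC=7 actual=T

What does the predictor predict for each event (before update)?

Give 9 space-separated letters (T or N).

Ev 1: PC=2 idx=0 pred=N actual=N -> ctr[0]=0
Ev 2: PC=7 idx=1 pred=N actual=T -> ctr[1]=2
Ev 3: PC=7 idx=1 pred=T actual=N -> ctr[1]=1
Ev 4: PC=7 idx=1 pred=N actual=N -> ctr[1]=0
Ev 5: PC=7 idx=1 pred=N actual=T -> ctr[1]=1
Ev 6: PC=7 idx=1 pred=N actual=N -> ctr[1]=0
Ev 7: PC=7 idx=1 pred=N actual=T -> ctr[1]=1
Ev 8: PC=2 idx=0 pred=N actual=T -> ctr[0]=1
Ev 9: PC=7 idx=1 pred=N actual=T -> ctr[1]=2

Answer: N N T N N N N N N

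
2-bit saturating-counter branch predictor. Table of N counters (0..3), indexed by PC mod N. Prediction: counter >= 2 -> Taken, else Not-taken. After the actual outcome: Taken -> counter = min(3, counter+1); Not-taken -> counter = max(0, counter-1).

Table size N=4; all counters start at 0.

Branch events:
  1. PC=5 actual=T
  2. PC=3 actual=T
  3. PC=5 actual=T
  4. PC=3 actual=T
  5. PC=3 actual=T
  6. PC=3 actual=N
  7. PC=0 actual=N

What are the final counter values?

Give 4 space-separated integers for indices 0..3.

Answer: 0 2 0 2

Derivation:
Ev 1: PC=5 idx=1 pred=N actual=T -> ctr[1]=1
Ev 2: PC=3 idx=3 pred=N actual=T -> ctr[3]=1
Ev 3: PC=5 idx=1 pred=N actual=T -> ctr[1]=2
Ev 4: PC=3 idx=3 pred=N actual=T -> ctr[3]=2
Ev 5: PC=3 idx=3 pred=T actual=T -> ctr[3]=3
Ev 6: PC=3 idx=3 pred=T actual=N -> ctr[3]=2
Ev 7: PC=0 idx=0 pred=N actual=N -> ctr[0]=0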